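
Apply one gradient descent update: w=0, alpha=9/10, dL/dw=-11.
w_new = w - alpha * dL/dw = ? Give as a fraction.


w_new = 0 - 9/10 * -11 = 0 - -99/10 = 99/10.

99/10


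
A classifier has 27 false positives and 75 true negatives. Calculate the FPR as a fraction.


FPR = FP / (FP + TN) = 27 / 102 = 9/34.

9/34


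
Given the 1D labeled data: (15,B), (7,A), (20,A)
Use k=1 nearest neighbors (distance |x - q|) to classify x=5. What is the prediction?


Distances: |15-5|=10, |7-5|=2, |20-5|=15. 1 nearest: (7,A). Counts: {'A': 1}. Majority class: A.

A


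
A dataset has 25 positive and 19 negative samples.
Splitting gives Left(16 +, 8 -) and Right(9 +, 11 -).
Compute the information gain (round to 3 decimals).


H(parent) = 0.9865. H(left) = 0.9183, H(right) = 0.9928. Weighted = (24/44)*0.9183 + (20/44)*0.9928 = 0.9522. IG = 0.9865 - 0.9522 = 0.0343, which rounds to 0.034.

0.034


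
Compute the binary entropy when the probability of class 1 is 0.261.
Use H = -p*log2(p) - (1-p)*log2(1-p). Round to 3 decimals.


H = -0.261*log2(0.261) - 0.739*log2(0.739) = 0.828.

0.828


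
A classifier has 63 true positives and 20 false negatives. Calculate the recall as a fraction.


Recall = TP / (TP + FN) = 63 / 83 = 63/83.

63/83


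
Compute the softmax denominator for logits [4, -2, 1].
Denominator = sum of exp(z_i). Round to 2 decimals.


Denom = e^4=54.5982 + e^-2=0.1353 + e^1=2.7183. Sum = 57.4518, which rounds to 57.45.

57.45


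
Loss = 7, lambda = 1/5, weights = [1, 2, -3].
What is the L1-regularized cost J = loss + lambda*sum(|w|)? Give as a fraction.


L1 norm = sum(|w|) = 6. J = 7 + 1/5 * 6 = 41/5.

41/5


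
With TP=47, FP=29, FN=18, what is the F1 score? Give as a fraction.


Precision = 47/76 = 47/76. Recall = 47/65 = 47/65. F1 = 2*P*R/(P+R) = 2/3.

2/3


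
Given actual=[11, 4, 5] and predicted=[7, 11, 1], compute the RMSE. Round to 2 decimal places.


MSE = 27.0000. RMSE = sqrt(27.0000) = 5.20.

5.20


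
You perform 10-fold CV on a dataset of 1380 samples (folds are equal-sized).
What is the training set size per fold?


Each validation fold has 1380/10 = 138 samples. Training set = 1380 - 138 = 1242.

1242


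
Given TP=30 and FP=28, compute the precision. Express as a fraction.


Precision = TP / (TP + FP) = 30 / 58 = 15/29.

15/29


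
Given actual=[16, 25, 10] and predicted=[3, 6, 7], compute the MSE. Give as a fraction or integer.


MSE = (1/3) * ((16-3)^2=169 + (25-6)^2=361 + (10-7)^2=9). Sum = 539. MSE = 539/3.

539/3


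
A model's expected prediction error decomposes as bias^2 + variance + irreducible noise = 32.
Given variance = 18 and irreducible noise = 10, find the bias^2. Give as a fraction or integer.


Total error = bias^2 + variance + irreducible noise. So bias^2 = 32 - 18 - 10 = 4.

4


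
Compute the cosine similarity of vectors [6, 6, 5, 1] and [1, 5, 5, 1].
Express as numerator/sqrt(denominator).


dot = 62. |a|^2 = 98, |b|^2 = 52. cos = 62/sqrt(5096).

62/sqrt(5096)


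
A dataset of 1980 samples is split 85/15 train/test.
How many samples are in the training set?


Test set = 1980 * 15% = 297. Training set = 1980 - 297 = 1683.

1683


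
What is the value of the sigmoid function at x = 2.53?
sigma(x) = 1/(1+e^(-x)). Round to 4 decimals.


sigma(2.53) = 1/(1+e^(-2.53)) = 1/(1+0.079659) = 1/1.079659 = 0.9262.

0.9262


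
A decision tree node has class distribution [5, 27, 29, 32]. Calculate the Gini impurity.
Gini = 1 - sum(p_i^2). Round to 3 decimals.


Total = 93. Proportions: 5/93, 27/93, 29/93, 32/93. sum(p_i^2) = 0.3028. Gini = 1 - 0.3028 = 0.6972, which rounds to 0.697.

0.697


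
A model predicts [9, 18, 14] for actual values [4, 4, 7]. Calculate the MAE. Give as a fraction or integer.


MAE = (1/3) * (|4-9|=5 + |4-18|=14 + |7-14|=7). Sum = 26. MAE = 26/3.

26/3


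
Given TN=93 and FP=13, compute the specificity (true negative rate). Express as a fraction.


Specificity = TN / (TN + FP) = 93 / 106 = 93/106.

93/106


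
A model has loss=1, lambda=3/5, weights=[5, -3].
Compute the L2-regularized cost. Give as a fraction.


L2 sq norm = sum(w^2) = 34. J = 1 + 3/5 * 34 = 107/5.

107/5


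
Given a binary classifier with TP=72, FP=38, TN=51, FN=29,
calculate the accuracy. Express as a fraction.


Accuracy = (TP + TN) / (TP + TN + FP + FN) = (72 + 51) / 190 = 123/190.

123/190


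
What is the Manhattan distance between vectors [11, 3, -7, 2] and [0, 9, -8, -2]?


d = sum of absolute differences: |11-0|=11 + |3-9|=6 + |-7--8|=1 + |2--2|=4 = 22.

22


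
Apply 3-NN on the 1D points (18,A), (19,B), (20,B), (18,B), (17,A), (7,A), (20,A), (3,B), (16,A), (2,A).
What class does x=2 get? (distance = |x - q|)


Distances: |18-2|=16, |19-2|=17, |20-2|=18, |18-2|=16, |17-2|=15, |7-2|=5, |20-2|=18, |3-2|=1, |16-2|=14, |2-2|=0. 3 nearest: (2,A), (3,B), (7,A). Counts: {'A': 2, 'B': 1}. Majority class: A.

A


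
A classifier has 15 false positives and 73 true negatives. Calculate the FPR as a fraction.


FPR = FP / (FP + TN) = 15 / 88 = 15/88.

15/88


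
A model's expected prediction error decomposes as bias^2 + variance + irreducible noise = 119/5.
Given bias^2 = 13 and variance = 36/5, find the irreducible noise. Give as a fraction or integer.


Total error = bias^2 + variance + irreducible noise. So irreducible noise = 119/5 - 13 - 36/5 = 18/5.

18/5


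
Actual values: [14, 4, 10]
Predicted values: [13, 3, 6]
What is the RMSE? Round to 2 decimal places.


MSE = 6.0000. RMSE = sqrt(6.0000) = 2.45.

2.45


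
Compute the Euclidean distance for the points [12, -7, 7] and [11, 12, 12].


d = sqrt(sum of squared differences). (12-11)^2=1, (-7-12)^2=361, (7-12)^2=25. Sum = 387.

sqrt(387)


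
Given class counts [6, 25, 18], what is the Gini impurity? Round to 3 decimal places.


Total = 49. Proportions: 6/49, 25/49, 18/49. sum(p_i^2) = 0.4102. Gini = 1 - 0.4102 = 0.5898, which rounds to 0.590.

0.590


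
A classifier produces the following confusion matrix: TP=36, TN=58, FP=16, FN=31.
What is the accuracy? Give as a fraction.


Accuracy = (TP + TN) / (TP + TN + FP + FN) = (36 + 58) / 141 = 2/3.

2/3


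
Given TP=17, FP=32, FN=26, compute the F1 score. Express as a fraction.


Precision = 17/49 = 17/49. Recall = 17/43 = 17/43. F1 = 2*P*R/(P+R) = 17/46.

17/46


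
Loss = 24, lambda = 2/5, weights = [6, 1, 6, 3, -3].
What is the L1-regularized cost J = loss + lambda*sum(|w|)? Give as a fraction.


L1 norm = sum(|w|) = 19. J = 24 + 2/5 * 19 = 158/5.

158/5


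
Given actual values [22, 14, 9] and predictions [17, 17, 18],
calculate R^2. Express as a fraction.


Mean(y) = 15. SS_res = 115. SS_tot = 86. R^2 = 1 - 115/(86) = -29/86.

-29/86


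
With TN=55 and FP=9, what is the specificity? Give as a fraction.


Specificity = TN / (TN + FP) = 55 / 64 = 55/64.

55/64


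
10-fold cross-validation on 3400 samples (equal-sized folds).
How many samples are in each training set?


Each validation fold has 3400/10 = 340 samples. Training set = 3400 - 340 = 3060.

3060


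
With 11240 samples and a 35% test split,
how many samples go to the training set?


Test set = 11240 * 35% = 3934. Training set = 11240 - 3934 = 7306.

7306


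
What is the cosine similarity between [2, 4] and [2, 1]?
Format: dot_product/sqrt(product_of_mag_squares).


dot = 8. |a|^2 = 20, |b|^2 = 5. cos = 8/sqrt(100).

8/sqrt(100)


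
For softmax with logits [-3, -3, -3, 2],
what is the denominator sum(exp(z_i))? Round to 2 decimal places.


Denom = e^-3=0.0498 + e^-3=0.0498 + e^-3=0.0498 + e^2=7.3891. Sum = 7.5385, which rounds to 7.54.

7.54


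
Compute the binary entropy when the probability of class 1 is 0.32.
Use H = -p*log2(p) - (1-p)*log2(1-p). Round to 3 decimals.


H = -0.32*log2(0.32) - 0.68*log2(0.68) = 0.904.

0.904


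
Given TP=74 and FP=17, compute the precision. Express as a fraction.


Precision = TP / (TP + FP) = 74 / 91 = 74/91.

74/91


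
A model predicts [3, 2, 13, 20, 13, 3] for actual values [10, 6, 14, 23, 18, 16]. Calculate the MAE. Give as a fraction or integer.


MAE = (1/6) * (|10-3|=7 + |6-2|=4 + |14-13|=1 + |23-20|=3 + |18-13|=5 + |16-3|=13). Sum = 33. MAE = 11/2.

11/2


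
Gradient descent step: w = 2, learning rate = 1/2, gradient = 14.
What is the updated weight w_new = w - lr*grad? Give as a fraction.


w_new = 2 - 1/2 * 14 = 2 - 7 = -5.

-5


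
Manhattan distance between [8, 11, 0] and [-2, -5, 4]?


d = sum of absolute differences: |8--2|=10 + |11--5|=16 + |0-4|=4 = 30.

30


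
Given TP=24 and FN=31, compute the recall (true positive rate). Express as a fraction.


Recall = TP / (TP + FN) = 24 / 55 = 24/55.

24/55


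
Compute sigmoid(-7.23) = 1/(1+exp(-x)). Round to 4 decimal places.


sigma(-7.23) = 1/(1+e^(7.23)) = 1/(1+1380.222504) = 1/1381.222504 = 0.0007.

0.0007


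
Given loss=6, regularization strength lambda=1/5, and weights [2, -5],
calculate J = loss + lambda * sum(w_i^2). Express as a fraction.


L2 sq norm = sum(w^2) = 29. J = 6 + 1/5 * 29 = 59/5.

59/5


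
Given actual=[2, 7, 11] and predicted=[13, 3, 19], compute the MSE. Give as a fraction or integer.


MSE = (1/3) * ((2-13)^2=121 + (7-3)^2=16 + (11-19)^2=64). Sum = 201. MSE = 67.

67


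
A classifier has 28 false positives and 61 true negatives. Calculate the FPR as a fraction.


FPR = FP / (FP + TN) = 28 / 89 = 28/89.

28/89


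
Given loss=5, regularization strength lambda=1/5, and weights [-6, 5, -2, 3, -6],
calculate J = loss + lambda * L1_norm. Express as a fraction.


L1 norm = sum(|w|) = 22. J = 5 + 1/5 * 22 = 47/5.

47/5


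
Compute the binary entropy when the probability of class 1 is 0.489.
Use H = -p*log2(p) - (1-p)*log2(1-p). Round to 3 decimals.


H = -0.489*log2(0.489) - 0.511*log2(0.511) = 1.000.

1.000


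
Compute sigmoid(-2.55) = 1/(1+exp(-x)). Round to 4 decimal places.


sigma(-2.55) = 1/(1+e^(2.55)) = 1/(1+12.807104) = 1/13.807104 = 0.0724.

0.0724


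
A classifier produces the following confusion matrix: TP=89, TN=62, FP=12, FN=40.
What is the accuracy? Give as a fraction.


Accuracy = (TP + TN) / (TP + TN + FP + FN) = (89 + 62) / 203 = 151/203.

151/203


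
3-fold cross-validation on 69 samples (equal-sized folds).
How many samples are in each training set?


Each validation fold has 69/3 = 23 samples. Training set = 69 - 23 = 46.

46


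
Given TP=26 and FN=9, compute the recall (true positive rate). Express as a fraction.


Recall = TP / (TP + FN) = 26 / 35 = 26/35.

26/35


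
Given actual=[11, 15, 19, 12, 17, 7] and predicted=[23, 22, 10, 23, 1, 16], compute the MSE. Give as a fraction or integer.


MSE = (1/6) * ((11-23)^2=144 + (15-22)^2=49 + (19-10)^2=81 + (12-23)^2=121 + (17-1)^2=256 + (7-16)^2=81). Sum = 732. MSE = 122.

122


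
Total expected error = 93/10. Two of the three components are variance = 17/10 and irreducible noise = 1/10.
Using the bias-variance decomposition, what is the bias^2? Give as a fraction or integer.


Total error = bias^2 + variance + irreducible noise. So bias^2 = 93/10 - 17/10 - 1/10 = 15/2.

15/2


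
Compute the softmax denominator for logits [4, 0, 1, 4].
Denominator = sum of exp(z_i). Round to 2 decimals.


Denom = e^4=54.5982 + e^0=1.0000 + e^1=2.7183 + e^4=54.5982. Sum = 112.9147, which rounds to 112.91.

112.91


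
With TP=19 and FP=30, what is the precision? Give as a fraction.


Precision = TP / (TP + FP) = 19 / 49 = 19/49.

19/49


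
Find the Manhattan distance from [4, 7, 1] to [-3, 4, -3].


d = sum of absolute differences: |4--3|=7 + |7-4|=3 + |1--3|=4 = 14.

14


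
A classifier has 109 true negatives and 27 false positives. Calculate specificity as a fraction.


Specificity = TN / (TN + FP) = 109 / 136 = 109/136.

109/136


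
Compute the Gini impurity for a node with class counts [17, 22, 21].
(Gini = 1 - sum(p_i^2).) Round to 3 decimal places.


Total = 60. Proportions: 17/60, 22/60, 21/60. sum(p_i^2) = 0.3372. Gini = 1 - 0.3372 = 0.6628, which rounds to 0.663.

0.663


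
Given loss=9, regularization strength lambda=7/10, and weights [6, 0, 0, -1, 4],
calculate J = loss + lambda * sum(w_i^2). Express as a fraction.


L2 sq norm = sum(w^2) = 53. J = 9 + 7/10 * 53 = 461/10.

461/10


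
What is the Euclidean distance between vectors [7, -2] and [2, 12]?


d = sqrt(sum of squared differences). (7-2)^2=25, (-2-12)^2=196. Sum = 221.

sqrt(221)


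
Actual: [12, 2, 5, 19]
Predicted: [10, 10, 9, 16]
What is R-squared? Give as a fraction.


Mean(y) = 19/2. SS_res = 93. SS_tot = 173. R^2 = 1 - 93/(173) = 80/173.

80/173


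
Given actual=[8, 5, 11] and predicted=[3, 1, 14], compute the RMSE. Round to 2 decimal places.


MSE = 16.6667. RMSE = sqrt(16.6667) = 4.08.

4.08


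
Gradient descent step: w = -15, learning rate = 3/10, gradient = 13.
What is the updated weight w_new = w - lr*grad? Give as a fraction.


w_new = -15 - 3/10 * 13 = -15 - 39/10 = -189/10.

-189/10


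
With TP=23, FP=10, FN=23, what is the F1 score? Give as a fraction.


Precision = 23/33 = 23/33. Recall = 23/46 = 1/2. F1 = 2*P*R/(P+R) = 46/79.

46/79


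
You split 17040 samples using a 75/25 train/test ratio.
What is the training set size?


Test set = 17040 * 25% = 4260. Training set = 17040 - 4260 = 12780.

12780


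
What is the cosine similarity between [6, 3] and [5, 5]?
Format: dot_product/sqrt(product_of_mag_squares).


dot = 45. |a|^2 = 45, |b|^2 = 50. cos = 45/sqrt(2250).

45/sqrt(2250)


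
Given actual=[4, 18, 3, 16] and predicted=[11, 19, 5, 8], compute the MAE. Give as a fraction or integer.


MAE = (1/4) * (|4-11|=7 + |18-19|=1 + |3-5|=2 + |16-8|=8). Sum = 18. MAE = 9/2.

9/2


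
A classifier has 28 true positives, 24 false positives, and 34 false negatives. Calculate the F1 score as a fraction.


Precision = 28/52 = 7/13. Recall = 28/62 = 14/31. F1 = 2*P*R/(P+R) = 28/57.

28/57


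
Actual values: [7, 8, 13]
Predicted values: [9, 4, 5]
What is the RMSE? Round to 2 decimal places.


MSE = 28.0000. RMSE = sqrt(28.0000) = 5.29.

5.29


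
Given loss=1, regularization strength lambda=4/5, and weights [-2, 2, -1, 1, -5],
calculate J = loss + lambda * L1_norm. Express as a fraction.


L1 norm = sum(|w|) = 11. J = 1 + 4/5 * 11 = 49/5.

49/5


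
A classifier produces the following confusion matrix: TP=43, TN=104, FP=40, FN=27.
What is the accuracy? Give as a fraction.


Accuracy = (TP + TN) / (TP + TN + FP + FN) = (43 + 104) / 214 = 147/214.

147/214


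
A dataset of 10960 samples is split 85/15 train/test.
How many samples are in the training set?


Test set = 10960 * 15% = 1644. Training set = 10960 - 1644 = 9316.

9316


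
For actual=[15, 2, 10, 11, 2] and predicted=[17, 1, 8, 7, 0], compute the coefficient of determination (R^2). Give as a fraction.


Mean(y) = 8. SS_res = 29. SS_tot = 134. R^2 = 1 - 29/(134) = 105/134.

105/134


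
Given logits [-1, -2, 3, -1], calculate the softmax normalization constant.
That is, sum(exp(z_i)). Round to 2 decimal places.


Denom = e^-1=0.3679 + e^-2=0.1353 + e^3=20.0855 + e^-1=0.3679. Sum = 20.9566, which rounds to 20.96.

20.96


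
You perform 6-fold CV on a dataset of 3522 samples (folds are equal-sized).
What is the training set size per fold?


Each validation fold has 3522/6 = 587 samples. Training set = 3522 - 587 = 2935.

2935


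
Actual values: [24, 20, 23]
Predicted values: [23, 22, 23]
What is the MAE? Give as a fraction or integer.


MAE = (1/3) * (|24-23|=1 + |20-22|=2 + |23-23|=0). Sum = 3. MAE = 1.

1


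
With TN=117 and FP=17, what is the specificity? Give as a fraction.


Specificity = TN / (TN + FP) = 117 / 134 = 117/134.

117/134


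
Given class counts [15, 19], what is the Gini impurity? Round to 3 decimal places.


Total = 34. Proportions: 15/34, 19/34. sum(p_i^2) = 0.5069. Gini = 1 - 0.5069 = 0.4931, which rounds to 0.493.

0.493


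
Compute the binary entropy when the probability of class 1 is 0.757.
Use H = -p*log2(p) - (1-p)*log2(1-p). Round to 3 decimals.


H = -0.757*log2(0.757) - 0.243*log2(0.243) = 0.800.

0.800


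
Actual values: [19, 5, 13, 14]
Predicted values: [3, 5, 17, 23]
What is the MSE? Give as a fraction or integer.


MSE = (1/4) * ((19-3)^2=256 + (5-5)^2=0 + (13-17)^2=16 + (14-23)^2=81). Sum = 353. MSE = 353/4.

353/4


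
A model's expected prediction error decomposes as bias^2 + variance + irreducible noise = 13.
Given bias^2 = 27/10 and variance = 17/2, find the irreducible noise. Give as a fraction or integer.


Total error = bias^2 + variance + irreducible noise. So irreducible noise = 13 - 27/10 - 17/2 = 9/5.

9/5


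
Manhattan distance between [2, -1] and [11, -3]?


d = sum of absolute differences: |2-11|=9 + |-1--3|=2 = 11.

11


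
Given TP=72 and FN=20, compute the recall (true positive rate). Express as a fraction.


Recall = TP / (TP + FN) = 72 / 92 = 18/23.

18/23


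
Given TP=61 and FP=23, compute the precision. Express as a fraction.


Precision = TP / (TP + FP) = 61 / 84 = 61/84.

61/84


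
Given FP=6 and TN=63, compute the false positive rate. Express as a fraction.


FPR = FP / (FP + TN) = 6 / 69 = 2/23.

2/23


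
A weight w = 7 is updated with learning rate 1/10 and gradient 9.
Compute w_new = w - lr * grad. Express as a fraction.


w_new = 7 - 1/10 * 9 = 7 - 9/10 = 61/10.

61/10


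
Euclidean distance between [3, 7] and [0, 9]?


d = sqrt(sum of squared differences). (3-0)^2=9, (7-9)^2=4. Sum = 13.

sqrt(13)


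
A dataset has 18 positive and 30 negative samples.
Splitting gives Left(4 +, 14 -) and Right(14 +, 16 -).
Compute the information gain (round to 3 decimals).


H(parent) = 0.9544. H(left) = 0.7642, H(right) = 0.9968. Weighted = (18/48)*0.7642 + (30/48)*0.9968 = 0.9096. IG = 0.9544 - 0.9096 = 0.0448, which rounds to 0.045.

0.045


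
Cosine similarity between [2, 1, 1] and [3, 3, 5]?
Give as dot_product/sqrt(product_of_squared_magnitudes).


dot = 14. |a|^2 = 6, |b|^2 = 43. cos = 14/sqrt(258).

14/sqrt(258)


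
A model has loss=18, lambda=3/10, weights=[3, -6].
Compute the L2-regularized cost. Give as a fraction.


L2 sq norm = sum(w^2) = 45. J = 18 + 3/10 * 45 = 63/2.

63/2


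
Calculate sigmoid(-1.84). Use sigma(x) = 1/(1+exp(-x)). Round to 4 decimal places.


sigma(-1.84) = 1/(1+e^(1.84)) = 1/(1+6.296538) = 1/7.296538 = 0.1371.

0.1371


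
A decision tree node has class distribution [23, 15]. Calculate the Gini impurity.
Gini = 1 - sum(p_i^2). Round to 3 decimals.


Total = 38. Proportions: 23/38, 15/38. sum(p_i^2) = 0.5222. Gini = 1 - 0.5222 = 0.4778, which rounds to 0.478.

0.478


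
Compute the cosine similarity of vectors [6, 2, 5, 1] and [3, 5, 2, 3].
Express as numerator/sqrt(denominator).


dot = 41. |a|^2 = 66, |b|^2 = 47. cos = 41/sqrt(3102).

41/sqrt(3102)


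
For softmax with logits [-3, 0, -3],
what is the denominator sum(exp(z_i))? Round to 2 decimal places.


Denom = e^-3=0.0498 + e^0=1.0000 + e^-3=0.0498. Sum = 1.0996, which rounds to 1.10.

1.10


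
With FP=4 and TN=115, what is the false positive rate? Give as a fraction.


FPR = FP / (FP + TN) = 4 / 119 = 4/119.

4/119


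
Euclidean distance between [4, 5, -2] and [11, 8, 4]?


d = sqrt(sum of squared differences). (4-11)^2=49, (5-8)^2=9, (-2-4)^2=36. Sum = 94.

sqrt(94)


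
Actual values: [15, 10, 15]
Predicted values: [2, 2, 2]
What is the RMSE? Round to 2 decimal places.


MSE = 134.0000. RMSE = sqrt(134.0000) = 11.58.

11.58


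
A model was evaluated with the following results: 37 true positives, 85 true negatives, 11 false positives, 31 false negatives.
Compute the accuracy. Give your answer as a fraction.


Accuracy = (TP + TN) / (TP + TN + FP + FN) = (37 + 85) / 164 = 61/82.

61/82


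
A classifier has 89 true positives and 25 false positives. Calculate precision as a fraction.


Precision = TP / (TP + FP) = 89 / 114 = 89/114.

89/114


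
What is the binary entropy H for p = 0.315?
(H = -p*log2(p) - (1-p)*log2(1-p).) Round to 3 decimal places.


H = -0.315*log2(0.315) - 0.685*log2(0.685) = 0.899.

0.899


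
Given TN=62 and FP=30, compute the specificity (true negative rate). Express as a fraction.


Specificity = TN / (TN + FP) = 62 / 92 = 31/46.

31/46


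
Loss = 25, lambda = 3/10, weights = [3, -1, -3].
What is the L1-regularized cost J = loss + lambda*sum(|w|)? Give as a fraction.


L1 norm = sum(|w|) = 7. J = 25 + 3/10 * 7 = 271/10.

271/10


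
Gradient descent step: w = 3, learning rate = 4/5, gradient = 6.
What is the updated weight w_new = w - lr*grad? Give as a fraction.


w_new = 3 - 4/5 * 6 = 3 - 24/5 = -9/5.

-9/5


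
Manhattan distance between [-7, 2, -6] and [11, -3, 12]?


d = sum of absolute differences: |-7-11|=18 + |2--3|=5 + |-6-12|=18 = 41.

41


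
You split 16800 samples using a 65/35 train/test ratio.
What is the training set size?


Test set = 16800 * 35% = 5880. Training set = 16800 - 5880 = 10920.

10920


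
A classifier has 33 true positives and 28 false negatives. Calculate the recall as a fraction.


Recall = TP / (TP + FN) = 33 / 61 = 33/61.

33/61


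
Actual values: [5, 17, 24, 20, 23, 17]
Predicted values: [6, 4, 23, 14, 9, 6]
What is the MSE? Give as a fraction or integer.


MSE = (1/6) * ((5-6)^2=1 + (17-4)^2=169 + (24-23)^2=1 + (20-14)^2=36 + (23-9)^2=196 + (17-6)^2=121). Sum = 524. MSE = 262/3.

262/3


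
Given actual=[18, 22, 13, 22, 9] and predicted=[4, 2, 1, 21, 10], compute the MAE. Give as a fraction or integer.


MAE = (1/5) * (|18-4|=14 + |22-2|=20 + |13-1|=12 + |22-21|=1 + |9-10|=1). Sum = 48. MAE = 48/5.

48/5


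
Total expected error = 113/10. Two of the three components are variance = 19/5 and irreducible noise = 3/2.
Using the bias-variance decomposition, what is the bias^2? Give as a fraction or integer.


Total error = bias^2 + variance + irreducible noise. So bias^2 = 113/10 - 19/5 - 3/2 = 6.

6


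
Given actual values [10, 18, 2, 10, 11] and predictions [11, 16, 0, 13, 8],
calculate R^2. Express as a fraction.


Mean(y) = 51/5. SS_res = 27. SS_tot = 644/5. R^2 = 1 - 27/(644/5) = 509/644.

509/644


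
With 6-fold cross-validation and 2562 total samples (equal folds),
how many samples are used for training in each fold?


Each validation fold has 2562/6 = 427 samples. Training set = 2562 - 427 = 2135.

2135


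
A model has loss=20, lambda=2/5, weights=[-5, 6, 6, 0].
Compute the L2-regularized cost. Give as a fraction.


L2 sq norm = sum(w^2) = 97. J = 20 + 2/5 * 97 = 294/5.

294/5


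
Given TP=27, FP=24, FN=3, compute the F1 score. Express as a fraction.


Precision = 27/51 = 9/17. Recall = 27/30 = 9/10. F1 = 2*P*R/(P+R) = 2/3.

2/3


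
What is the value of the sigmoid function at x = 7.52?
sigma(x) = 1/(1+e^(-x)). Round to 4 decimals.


sigma(7.52) = 1/(1+e^(-7.52)) = 1/(1+0.000542) = 1/1.000542 = 0.9995.

0.9995


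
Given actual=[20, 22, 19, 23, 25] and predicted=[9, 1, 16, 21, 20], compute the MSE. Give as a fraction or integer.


MSE = (1/5) * ((20-9)^2=121 + (22-1)^2=441 + (19-16)^2=9 + (23-21)^2=4 + (25-20)^2=25). Sum = 600. MSE = 120.

120


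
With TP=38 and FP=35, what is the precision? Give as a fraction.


Precision = TP / (TP + FP) = 38 / 73 = 38/73.

38/73


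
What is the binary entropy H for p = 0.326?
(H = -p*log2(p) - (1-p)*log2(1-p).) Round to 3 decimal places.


H = -0.326*log2(0.326) - 0.674*log2(0.674) = 0.911.

0.911


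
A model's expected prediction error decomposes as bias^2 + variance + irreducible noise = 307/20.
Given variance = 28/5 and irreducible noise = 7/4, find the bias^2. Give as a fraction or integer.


Total error = bias^2 + variance + irreducible noise. So bias^2 = 307/20 - 28/5 - 7/4 = 8.

8


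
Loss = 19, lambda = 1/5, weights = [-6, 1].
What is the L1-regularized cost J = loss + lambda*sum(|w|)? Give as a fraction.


L1 norm = sum(|w|) = 7. J = 19 + 1/5 * 7 = 102/5.

102/5


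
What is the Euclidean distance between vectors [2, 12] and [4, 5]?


d = sqrt(sum of squared differences). (2-4)^2=4, (12-5)^2=49. Sum = 53.

sqrt(53)


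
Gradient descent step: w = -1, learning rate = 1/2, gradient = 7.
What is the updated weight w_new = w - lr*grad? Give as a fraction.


w_new = -1 - 1/2 * 7 = -1 - 7/2 = -9/2.

-9/2


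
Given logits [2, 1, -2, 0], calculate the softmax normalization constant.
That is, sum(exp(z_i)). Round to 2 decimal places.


Denom = e^2=7.3891 + e^1=2.7183 + e^-2=0.1353 + e^0=1.0000. Sum = 11.2427, which rounds to 11.24.

11.24


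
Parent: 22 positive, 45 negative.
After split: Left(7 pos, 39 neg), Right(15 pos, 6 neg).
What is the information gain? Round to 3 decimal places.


H(parent) = 0.9132. H(left) = 0.6153, H(right) = 0.8631. Weighted = (46/67)*0.6153 + (21/67)*0.8631 = 0.6930. IG = 0.9132 - 0.6930 = 0.2202, which rounds to 0.220.

0.220


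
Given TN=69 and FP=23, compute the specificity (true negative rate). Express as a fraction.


Specificity = TN / (TN + FP) = 69 / 92 = 3/4.

3/4


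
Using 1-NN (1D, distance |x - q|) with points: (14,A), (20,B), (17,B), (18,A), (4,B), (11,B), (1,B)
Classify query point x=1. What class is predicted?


Distances: |14-1|=13, |20-1|=19, |17-1|=16, |18-1|=17, |4-1|=3, |11-1|=10, |1-1|=0. 1 nearest: (1,B). Counts: {'B': 1}. Majority class: B.

B


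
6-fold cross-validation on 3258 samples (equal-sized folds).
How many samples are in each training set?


Each validation fold has 3258/6 = 543 samples. Training set = 3258 - 543 = 2715.

2715


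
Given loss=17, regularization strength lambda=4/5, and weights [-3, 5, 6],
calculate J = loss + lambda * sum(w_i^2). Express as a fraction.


L2 sq norm = sum(w^2) = 70. J = 17 + 4/5 * 70 = 73.

73


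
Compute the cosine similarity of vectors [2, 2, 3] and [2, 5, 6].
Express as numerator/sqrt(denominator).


dot = 32. |a|^2 = 17, |b|^2 = 65. cos = 32/sqrt(1105).

32/sqrt(1105)


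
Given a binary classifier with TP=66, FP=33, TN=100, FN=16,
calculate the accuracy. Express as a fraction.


Accuracy = (TP + TN) / (TP + TN + FP + FN) = (66 + 100) / 215 = 166/215.

166/215


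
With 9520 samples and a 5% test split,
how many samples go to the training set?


Test set = 9520 * 5% = 476. Training set = 9520 - 476 = 9044.

9044


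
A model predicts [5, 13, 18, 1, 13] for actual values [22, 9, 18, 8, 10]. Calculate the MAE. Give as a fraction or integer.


MAE = (1/5) * (|22-5|=17 + |9-13|=4 + |18-18|=0 + |8-1|=7 + |10-13|=3). Sum = 31. MAE = 31/5.

31/5


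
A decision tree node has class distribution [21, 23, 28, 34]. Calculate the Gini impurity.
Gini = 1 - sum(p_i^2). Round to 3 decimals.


Total = 106. Proportions: 21/106, 23/106, 28/106, 34/106. sum(p_i^2) = 0.2590. Gini = 1 - 0.2590 = 0.7410, which rounds to 0.741.

0.741


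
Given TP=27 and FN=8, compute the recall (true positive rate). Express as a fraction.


Recall = TP / (TP + FN) = 27 / 35 = 27/35.

27/35


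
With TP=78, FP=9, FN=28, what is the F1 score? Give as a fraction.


Precision = 78/87 = 26/29. Recall = 78/106 = 39/53. F1 = 2*P*R/(P+R) = 156/193.

156/193


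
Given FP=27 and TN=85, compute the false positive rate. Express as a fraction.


FPR = FP / (FP + TN) = 27 / 112 = 27/112.

27/112


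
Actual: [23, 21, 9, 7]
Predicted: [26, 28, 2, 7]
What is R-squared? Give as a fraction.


Mean(y) = 15. SS_res = 107. SS_tot = 200. R^2 = 1 - 107/(200) = 93/200.

93/200


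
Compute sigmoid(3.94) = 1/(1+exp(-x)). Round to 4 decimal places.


sigma(3.94) = 1/(1+e^(-3.94)) = 1/(1+0.019448) = 1/1.019448 = 0.9809.

0.9809


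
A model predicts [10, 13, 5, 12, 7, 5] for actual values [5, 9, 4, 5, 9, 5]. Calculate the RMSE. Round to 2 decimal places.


MSE = 15.8333. RMSE = sqrt(15.8333) = 3.98.

3.98


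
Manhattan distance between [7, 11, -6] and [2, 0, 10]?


d = sum of absolute differences: |7-2|=5 + |11-0|=11 + |-6-10|=16 = 32.

32


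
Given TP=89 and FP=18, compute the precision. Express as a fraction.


Precision = TP / (TP + FP) = 89 / 107 = 89/107.

89/107


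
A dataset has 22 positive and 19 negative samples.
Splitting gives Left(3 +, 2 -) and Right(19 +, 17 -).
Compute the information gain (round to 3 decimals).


H(parent) = 0.9961. H(left) = 0.9710, H(right) = 0.9978. Weighted = (5/41)*0.9710 + (36/41)*0.9978 = 0.9945. IG = 0.9961 - 0.9945 = 0.0016, which rounds to 0.002.

0.002


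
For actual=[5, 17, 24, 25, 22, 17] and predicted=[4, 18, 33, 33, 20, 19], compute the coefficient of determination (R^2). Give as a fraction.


Mean(y) = 55/3. SS_res = 155. SS_tot = 814/3. R^2 = 1 - 155/(814/3) = 349/814.

349/814


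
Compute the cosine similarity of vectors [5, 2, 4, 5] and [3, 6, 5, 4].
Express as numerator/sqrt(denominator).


dot = 67. |a|^2 = 70, |b|^2 = 86. cos = 67/sqrt(6020).

67/sqrt(6020)


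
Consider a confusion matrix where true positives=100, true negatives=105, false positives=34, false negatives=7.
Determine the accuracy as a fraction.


Accuracy = (TP + TN) / (TP + TN + FP + FN) = (100 + 105) / 246 = 5/6.

5/6


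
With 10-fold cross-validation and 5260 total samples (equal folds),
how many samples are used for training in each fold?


Each validation fold has 5260/10 = 526 samples. Training set = 5260 - 526 = 4734.

4734


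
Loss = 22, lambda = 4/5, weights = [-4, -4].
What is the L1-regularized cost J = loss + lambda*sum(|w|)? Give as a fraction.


L1 norm = sum(|w|) = 8. J = 22 + 4/5 * 8 = 142/5.

142/5


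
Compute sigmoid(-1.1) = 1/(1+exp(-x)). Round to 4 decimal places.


sigma(-1.1) = 1/(1+e^(1.1)) = 1/(1+3.004166) = 1/4.004166 = 0.2497.

0.2497


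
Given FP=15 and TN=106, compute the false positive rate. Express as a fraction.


FPR = FP / (FP + TN) = 15 / 121 = 15/121.

15/121


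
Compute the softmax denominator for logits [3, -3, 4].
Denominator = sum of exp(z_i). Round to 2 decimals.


Denom = e^3=20.0855 + e^-3=0.0498 + e^4=54.5982. Sum = 74.7335, which rounds to 74.73.

74.73


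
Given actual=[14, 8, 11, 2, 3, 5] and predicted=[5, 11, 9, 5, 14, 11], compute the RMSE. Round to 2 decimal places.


MSE = 43.3333. RMSE = sqrt(43.3333) = 6.58.

6.58


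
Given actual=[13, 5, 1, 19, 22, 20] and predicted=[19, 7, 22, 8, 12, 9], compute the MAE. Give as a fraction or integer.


MAE = (1/6) * (|13-19|=6 + |5-7|=2 + |1-22|=21 + |19-8|=11 + |22-12|=10 + |20-9|=11). Sum = 61. MAE = 61/6.

61/6


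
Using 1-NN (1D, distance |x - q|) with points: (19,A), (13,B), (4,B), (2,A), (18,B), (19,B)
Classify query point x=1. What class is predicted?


Distances: |19-1|=18, |13-1|=12, |4-1|=3, |2-1|=1, |18-1|=17, |19-1|=18. 1 nearest: (2,A). Counts: {'A': 1}. Majority class: A.

A


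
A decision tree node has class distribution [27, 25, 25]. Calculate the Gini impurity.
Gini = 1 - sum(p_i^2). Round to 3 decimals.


Total = 77. Proportions: 27/77, 25/77, 25/77. sum(p_i^2) = 0.3338. Gini = 1 - 0.3338 = 0.6662, which rounds to 0.666.

0.666


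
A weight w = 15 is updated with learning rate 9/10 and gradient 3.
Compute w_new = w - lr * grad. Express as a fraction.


w_new = 15 - 9/10 * 3 = 15 - 27/10 = 123/10.

123/10


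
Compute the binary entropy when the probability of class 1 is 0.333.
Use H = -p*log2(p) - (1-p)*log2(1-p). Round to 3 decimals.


H = -0.333*log2(0.333) - 0.667*log2(0.667) = 0.918.

0.918


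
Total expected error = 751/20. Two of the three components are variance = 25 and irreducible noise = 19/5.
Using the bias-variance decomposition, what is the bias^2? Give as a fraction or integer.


Total error = bias^2 + variance + irreducible noise. So bias^2 = 751/20 - 25 - 19/5 = 35/4.

35/4


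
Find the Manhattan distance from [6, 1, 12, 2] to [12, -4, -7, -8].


d = sum of absolute differences: |6-12|=6 + |1--4|=5 + |12--7|=19 + |2--8|=10 = 40.

40


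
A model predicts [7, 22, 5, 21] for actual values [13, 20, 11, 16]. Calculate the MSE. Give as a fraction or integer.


MSE = (1/4) * ((13-7)^2=36 + (20-22)^2=4 + (11-5)^2=36 + (16-21)^2=25). Sum = 101. MSE = 101/4.

101/4


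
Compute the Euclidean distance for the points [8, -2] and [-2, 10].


d = sqrt(sum of squared differences). (8--2)^2=100, (-2-10)^2=144. Sum = 244.

sqrt(244)


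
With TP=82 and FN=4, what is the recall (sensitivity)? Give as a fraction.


Recall = TP / (TP + FN) = 82 / 86 = 41/43.

41/43


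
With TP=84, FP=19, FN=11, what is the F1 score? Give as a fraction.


Precision = 84/103 = 84/103. Recall = 84/95 = 84/95. F1 = 2*P*R/(P+R) = 28/33.

28/33


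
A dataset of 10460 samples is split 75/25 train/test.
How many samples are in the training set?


Test set = 10460 * 25% = 2615. Training set = 10460 - 2615 = 7845.

7845


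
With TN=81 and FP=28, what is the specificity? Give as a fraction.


Specificity = TN / (TN + FP) = 81 / 109 = 81/109.

81/109


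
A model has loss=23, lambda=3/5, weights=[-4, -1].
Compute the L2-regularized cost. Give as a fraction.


L2 sq norm = sum(w^2) = 17. J = 23 + 3/5 * 17 = 166/5.

166/5


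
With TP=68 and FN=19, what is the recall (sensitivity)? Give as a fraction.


Recall = TP / (TP + FN) = 68 / 87 = 68/87.

68/87


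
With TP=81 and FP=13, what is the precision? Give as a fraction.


Precision = TP / (TP + FP) = 81 / 94 = 81/94.

81/94


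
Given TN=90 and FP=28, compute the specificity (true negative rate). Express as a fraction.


Specificity = TN / (TN + FP) = 90 / 118 = 45/59.

45/59


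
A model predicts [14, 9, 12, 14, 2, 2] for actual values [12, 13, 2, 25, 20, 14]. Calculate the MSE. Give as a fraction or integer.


MSE = (1/6) * ((12-14)^2=4 + (13-9)^2=16 + (2-12)^2=100 + (25-14)^2=121 + (20-2)^2=324 + (14-2)^2=144). Sum = 709. MSE = 709/6.

709/6


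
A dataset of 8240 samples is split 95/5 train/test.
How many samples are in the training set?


Test set = 8240 * 5% = 412. Training set = 8240 - 412 = 7828.

7828


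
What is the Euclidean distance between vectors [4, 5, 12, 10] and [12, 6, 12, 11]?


d = sqrt(sum of squared differences). (4-12)^2=64, (5-6)^2=1, (12-12)^2=0, (10-11)^2=1. Sum = 66.

sqrt(66)


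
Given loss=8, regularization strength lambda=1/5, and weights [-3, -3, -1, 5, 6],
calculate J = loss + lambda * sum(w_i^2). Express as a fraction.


L2 sq norm = sum(w^2) = 80. J = 8 + 1/5 * 80 = 24.

24


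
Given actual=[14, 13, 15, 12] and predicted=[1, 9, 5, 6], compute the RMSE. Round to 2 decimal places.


MSE = 80.2500. RMSE = sqrt(80.2500) = 8.96.

8.96


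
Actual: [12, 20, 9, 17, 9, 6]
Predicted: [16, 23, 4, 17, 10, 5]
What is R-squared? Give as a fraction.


Mean(y) = 73/6. SS_res = 52. SS_tot = 857/6. R^2 = 1 - 52/(857/6) = 545/857.

545/857


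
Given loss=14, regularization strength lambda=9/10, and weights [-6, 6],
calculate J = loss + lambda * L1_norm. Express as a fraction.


L1 norm = sum(|w|) = 12. J = 14 + 9/10 * 12 = 124/5.

124/5


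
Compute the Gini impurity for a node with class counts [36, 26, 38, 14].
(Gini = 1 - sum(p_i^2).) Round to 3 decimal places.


Total = 114. Proportions: 36/114, 26/114, 38/114, 14/114. sum(p_i^2) = 0.2779. Gini = 1 - 0.2779 = 0.7221, which rounds to 0.722.

0.722


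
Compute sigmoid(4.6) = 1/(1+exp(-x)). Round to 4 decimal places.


sigma(4.6) = 1/(1+e^(-4.6)) = 1/(1+0.010052) = 1/1.010052 = 0.9900.

0.9900


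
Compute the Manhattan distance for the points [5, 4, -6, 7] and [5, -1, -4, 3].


d = sum of absolute differences: |5-5|=0 + |4--1|=5 + |-6--4|=2 + |7-3|=4 = 11.

11


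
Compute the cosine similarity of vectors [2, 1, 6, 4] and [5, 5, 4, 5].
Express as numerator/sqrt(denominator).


dot = 59. |a|^2 = 57, |b|^2 = 91. cos = 59/sqrt(5187).

59/sqrt(5187)


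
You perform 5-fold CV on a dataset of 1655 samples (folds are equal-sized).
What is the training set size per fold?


Each validation fold has 1655/5 = 331 samples. Training set = 1655 - 331 = 1324.

1324


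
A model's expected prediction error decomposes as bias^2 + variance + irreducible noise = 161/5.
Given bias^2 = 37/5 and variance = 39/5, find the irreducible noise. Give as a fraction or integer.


Total error = bias^2 + variance + irreducible noise. So irreducible noise = 161/5 - 37/5 - 39/5 = 17.

17


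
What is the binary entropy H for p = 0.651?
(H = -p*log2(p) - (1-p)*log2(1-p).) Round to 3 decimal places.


H = -0.651*log2(0.651) - 0.349*log2(0.349) = 0.933.

0.933


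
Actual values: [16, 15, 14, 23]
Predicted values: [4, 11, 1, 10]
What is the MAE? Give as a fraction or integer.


MAE = (1/4) * (|16-4|=12 + |15-11|=4 + |14-1|=13 + |23-10|=13). Sum = 42. MAE = 21/2.

21/2


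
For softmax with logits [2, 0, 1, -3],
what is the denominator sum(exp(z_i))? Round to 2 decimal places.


Denom = e^2=7.3891 + e^0=1.0000 + e^1=2.7183 + e^-3=0.0498. Sum = 11.1572, which rounds to 11.16.

11.16


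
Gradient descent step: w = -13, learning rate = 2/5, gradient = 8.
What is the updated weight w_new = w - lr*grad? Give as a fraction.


w_new = -13 - 2/5 * 8 = -13 - 16/5 = -81/5.

-81/5


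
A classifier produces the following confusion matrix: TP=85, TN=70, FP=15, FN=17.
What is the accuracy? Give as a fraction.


Accuracy = (TP + TN) / (TP + TN + FP + FN) = (85 + 70) / 187 = 155/187.

155/187


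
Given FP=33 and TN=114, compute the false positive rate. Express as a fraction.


FPR = FP / (FP + TN) = 33 / 147 = 11/49.

11/49


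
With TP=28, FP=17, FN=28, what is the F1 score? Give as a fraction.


Precision = 28/45 = 28/45. Recall = 28/56 = 1/2. F1 = 2*P*R/(P+R) = 56/101.

56/101


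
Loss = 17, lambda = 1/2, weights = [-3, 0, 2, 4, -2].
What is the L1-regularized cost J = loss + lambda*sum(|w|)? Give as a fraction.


L1 norm = sum(|w|) = 11. J = 17 + 1/2 * 11 = 45/2.

45/2


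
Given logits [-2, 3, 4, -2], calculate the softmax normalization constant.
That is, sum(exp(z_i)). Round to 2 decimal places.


Denom = e^-2=0.1353 + e^3=20.0855 + e^4=54.5982 + e^-2=0.1353. Sum = 74.9543, which rounds to 74.95.

74.95


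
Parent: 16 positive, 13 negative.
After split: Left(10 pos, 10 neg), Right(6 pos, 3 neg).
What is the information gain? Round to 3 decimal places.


H(parent) = 0.9923. H(left) = 1.0000, H(right) = 0.9183. Weighted = (20/29)*1.0000 + (9/29)*0.9183 = 0.9746. IG = 0.9923 - 0.9746 = 0.0177, which rounds to 0.018.

0.018


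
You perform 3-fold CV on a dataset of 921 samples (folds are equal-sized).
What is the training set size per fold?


Each validation fold has 921/3 = 307 samples. Training set = 921 - 307 = 614.

614


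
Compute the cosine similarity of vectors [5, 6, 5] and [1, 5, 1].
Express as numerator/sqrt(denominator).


dot = 40. |a|^2 = 86, |b|^2 = 27. cos = 40/sqrt(2322).

40/sqrt(2322)


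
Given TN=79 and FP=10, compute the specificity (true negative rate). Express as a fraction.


Specificity = TN / (TN + FP) = 79 / 89 = 79/89.

79/89


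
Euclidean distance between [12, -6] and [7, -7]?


d = sqrt(sum of squared differences). (12-7)^2=25, (-6--7)^2=1. Sum = 26.

sqrt(26)


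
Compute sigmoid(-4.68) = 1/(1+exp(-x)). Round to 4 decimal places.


sigma(-4.68) = 1/(1+e^(4.68)) = 1/(1+107.770073) = 1/108.770073 = 0.0092.

0.0092


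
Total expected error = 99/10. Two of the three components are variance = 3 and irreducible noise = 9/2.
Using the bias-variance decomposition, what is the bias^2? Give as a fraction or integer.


Total error = bias^2 + variance + irreducible noise. So bias^2 = 99/10 - 3 - 9/2 = 12/5.

12/5
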